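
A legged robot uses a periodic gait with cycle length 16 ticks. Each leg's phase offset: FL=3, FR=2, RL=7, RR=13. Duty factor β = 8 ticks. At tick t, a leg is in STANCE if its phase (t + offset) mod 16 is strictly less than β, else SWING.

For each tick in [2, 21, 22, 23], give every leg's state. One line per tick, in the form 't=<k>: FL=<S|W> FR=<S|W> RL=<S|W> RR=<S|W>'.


t=2: phase=(5,4,9,15) vs β=8 → FL=S FR=S RL=W RR=W
t=21: phase=(8,7,12,2) vs β=8 → FL=W FR=S RL=W RR=S
t=22: phase=(9,8,13,3) vs β=8 → FL=W FR=W RL=W RR=S
t=23: phase=(10,9,14,4) vs β=8 → FL=W FR=W RL=W RR=S

t=2: FL=S FR=S RL=W RR=W
t=21: FL=W FR=S RL=W RR=S
t=22: FL=W FR=W RL=W RR=S
t=23: FL=W FR=W RL=W RR=S


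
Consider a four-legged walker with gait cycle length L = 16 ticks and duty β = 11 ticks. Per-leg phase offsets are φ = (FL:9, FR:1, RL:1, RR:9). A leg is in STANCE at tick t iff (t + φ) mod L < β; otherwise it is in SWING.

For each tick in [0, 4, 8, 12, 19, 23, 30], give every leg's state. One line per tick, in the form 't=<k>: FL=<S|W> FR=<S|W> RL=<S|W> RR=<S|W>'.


t=0: FL=S FR=S RL=S RR=S
t=4: FL=W FR=S RL=S RR=W
t=8: FL=S FR=S RL=S RR=S
t=12: FL=S FR=W RL=W RR=S
t=19: FL=W FR=S RL=S RR=W
t=23: FL=S FR=S RL=S RR=S
t=30: FL=S FR=W RL=W RR=S

t=0: phase=(9,1,1,9) vs β=11 → FL=S FR=S RL=S RR=S
t=4: phase=(13,5,5,13) vs β=11 → FL=W FR=S RL=S RR=W
t=8: phase=(1,9,9,1) vs β=11 → FL=S FR=S RL=S RR=S
t=12: phase=(5,13,13,5) vs β=11 → FL=S FR=W RL=W RR=S
t=19: phase=(12,4,4,12) vs β=11 → FL=W FR=S RL=S RR=W
t=23: phase=(0,8,8,0) vs β=11 → FL=S FR=S RL=S RR=S
t=30: phase=(7,15,15,7) vs β=11 → FL=S FR=W RL=W RR=S


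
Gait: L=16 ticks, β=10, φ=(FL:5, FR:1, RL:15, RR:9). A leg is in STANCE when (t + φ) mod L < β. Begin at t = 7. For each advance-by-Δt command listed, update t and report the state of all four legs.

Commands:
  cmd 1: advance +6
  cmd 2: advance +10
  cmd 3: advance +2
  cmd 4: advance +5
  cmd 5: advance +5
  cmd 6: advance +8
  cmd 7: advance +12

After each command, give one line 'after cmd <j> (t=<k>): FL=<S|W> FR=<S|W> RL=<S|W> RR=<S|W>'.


after cmd 1 (t=13): FL=S FR=W RL=W RR=S
after cmd 2 (t=23): FL=W FR=S RL=S RR=S
after cmd 3 (t=25): FL=W FR=W RL=S RR=S
after cmd 4 (t=30): FL=S FR=W RL=W RR=S
after cmd 5 (t=35): FL=S FR=S RL=S RR=W
after cmd 6 (t=43): FL=S FR=W RL=W RR=S
after cmd 7 (t=55): FL=W FR=S RL=S RR=S

start t=7: FL=W FR=S RL=S RR=S
cmd 1: advance +6 → t=13, phase=(2,14,12,6) → FL=S FR=W RL=W RR=S
cmd 2: advance +10 → t=23, phase=(12,8,6,0) → FL=W FR=S RL=S RR=S
cmd 3: advance +2 → t=25, phase=(14,10,8,2) → FL=W FR=W RL=S RR=S
cmd 4: advance +5 → t=30, phase=(3,15,13,7) → FL=S FR=W RL=W RR=S
cmd 5: advance +5 → t=35, phase=(8,4,2,12) → FL=S FR=S RL=S RR=W
cmd 6: advance +8 → t=43, phase=(0,12,10,4) → FL=S FR=W RL=W RR=S
cmd 7: advance +12 → t=55, phase=(12,8,6,0) → FL=W FR=S RL=S RR=S


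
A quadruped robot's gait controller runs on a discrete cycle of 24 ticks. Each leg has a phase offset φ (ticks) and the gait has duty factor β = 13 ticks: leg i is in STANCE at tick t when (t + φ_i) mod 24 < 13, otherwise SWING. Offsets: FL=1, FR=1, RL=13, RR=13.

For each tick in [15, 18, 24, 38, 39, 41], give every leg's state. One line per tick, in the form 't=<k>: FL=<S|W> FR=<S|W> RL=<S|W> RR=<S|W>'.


t=15: phase=(16,16,4,4) vs β=13 → FL=W FR=W RL=S RR=S
t=18: phase=(19,19,7,7) vs β=13 → FL=W FR=W RL=S RR=S
t=24: phase=(1,1,13,13) vs β=13 → FL=S FR=S RL=W RR=W
t=38: phase=(15,15,3,3) vs β=13 → FL=W FR=W RL=S RR=S
t=39: phase=(16,16,4,4) vs β=13 → FL=W FR=W RL=S RR=S
t=41: phase=(18,18,6,6) vs β=13 → FL=W FR=W RL=S RR=S

t=15: FL=W FR=W RL=S RR=S
t=18: FL=W FR=W RL=S RR=S
t=24: FL=S FR=S RL=W RR=W
t=38: FL=W FR=W RL=S RR=S
t=39: FL=W FR=W RL=S RR=S
t=41: FL=W FR=W RL=S RR=S


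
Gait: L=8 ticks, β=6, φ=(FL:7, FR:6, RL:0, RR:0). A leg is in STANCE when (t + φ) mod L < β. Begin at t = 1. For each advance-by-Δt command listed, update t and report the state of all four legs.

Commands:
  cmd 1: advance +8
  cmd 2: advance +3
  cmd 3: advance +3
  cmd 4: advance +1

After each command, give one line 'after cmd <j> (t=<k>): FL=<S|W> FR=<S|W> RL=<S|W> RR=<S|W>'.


start t=1: FL=S FR=W RL=S RR=S
cmd 1: advance +8 → t=9, phase=(0,7,1,1) → FL=S FR=W RL=S RR=S
cmd 2: advance +3 → t=12, phase=(3,2,4,4) → FL=S FR=S RL=S RR=S
cmd 3: advance +3 → t=15, phase=(6,5,7,7) → FL=W FR=S RL=W RR=W
cmd 4: advance +1 → t=16, phase=(7,6,0,0) → FL=W FR=W RL=S RR=S

after cmd 1 (t=9): FL=S FR=W RL=S RR=S
after cmd 2 (t=12): FL=S FR=S RL=S RR=S
after cmd 3 (t=15): FL=W FR=S RL=W RR=W
after cmd 4 (t=16): FL=W FR=W RL=S RR=S


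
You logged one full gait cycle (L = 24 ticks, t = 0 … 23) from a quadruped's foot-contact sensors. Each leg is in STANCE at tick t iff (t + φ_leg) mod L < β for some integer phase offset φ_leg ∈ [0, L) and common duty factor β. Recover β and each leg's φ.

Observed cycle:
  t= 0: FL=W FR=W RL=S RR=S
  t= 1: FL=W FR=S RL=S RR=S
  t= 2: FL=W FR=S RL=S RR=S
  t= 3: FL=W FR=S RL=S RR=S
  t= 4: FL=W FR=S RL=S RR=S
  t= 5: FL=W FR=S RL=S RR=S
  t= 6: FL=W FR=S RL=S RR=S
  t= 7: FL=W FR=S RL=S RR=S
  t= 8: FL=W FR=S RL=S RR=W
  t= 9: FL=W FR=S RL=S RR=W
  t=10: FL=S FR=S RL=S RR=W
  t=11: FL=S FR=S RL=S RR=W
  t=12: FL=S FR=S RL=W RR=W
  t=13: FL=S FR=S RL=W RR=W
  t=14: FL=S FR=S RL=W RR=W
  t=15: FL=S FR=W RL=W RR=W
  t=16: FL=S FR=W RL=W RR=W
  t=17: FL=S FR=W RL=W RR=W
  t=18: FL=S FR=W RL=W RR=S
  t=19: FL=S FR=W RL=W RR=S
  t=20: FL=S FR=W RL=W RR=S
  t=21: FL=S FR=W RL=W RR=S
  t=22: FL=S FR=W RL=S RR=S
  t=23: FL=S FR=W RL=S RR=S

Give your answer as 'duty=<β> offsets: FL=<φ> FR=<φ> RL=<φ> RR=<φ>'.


duty β = stance ticks per leg = 14
FL: stance ticks = 14; W→S at t=10 → φ=14
FR: stance ticks = 14; W→S at t=1 → φ=23
RL: stance ticks = 14; W→S at t=22 → φ=2
RR: stance ticks = 14; W→S at t=18 → φ=6

duty=14 offsets: FL=14 FR=23 RL=2 RR=6


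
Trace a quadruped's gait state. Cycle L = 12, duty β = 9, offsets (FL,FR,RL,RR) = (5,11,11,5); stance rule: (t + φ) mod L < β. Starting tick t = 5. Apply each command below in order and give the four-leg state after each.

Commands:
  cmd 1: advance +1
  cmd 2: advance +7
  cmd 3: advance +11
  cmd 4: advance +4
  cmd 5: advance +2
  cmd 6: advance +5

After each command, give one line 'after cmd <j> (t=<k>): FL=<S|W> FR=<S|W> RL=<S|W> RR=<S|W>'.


start t=5: FL=W FR=S RL=S RR=W
cmd 1: advance +1 → t=6, phase=(11,5,5,11) → FL=W FR=S RL=S RR=W
cmd 2: advance +7 → t=13, phase=(6,0,0,6) → FL=S FR=S RL=S RR=S
cmd 3: advance +11 → t=24, phase=(5,11,11,5) → FL=S FR=W RL=W RR=S
cmd 4: advance +4 → t=28, phase=(9,3,3,9) → FL=W FR=S RL=S RR=W
cmd 5: advance +2 → t=30, phase=(11,5,5,11) → FL=W FR=S RL=S RR=W
cmd 6: advance +5 → t=35, phase=(4,10,10,4) → FL=S FR=W RL=W RR=S

after cmd 1 (t=6): FL=W FR=S RL=S RR=W
after cmd 2 (t=13): FL=S FR=S RL=S RR=S
after cmd 3 (t=24): FL=S FR=W RL=W RR=S
after cmd 4 (t=28): FL=W FR=S RL=S RR=W
after cmd 5 (t=30): FL=W FR=S RL=S RR=W
after cmd 6 (t=35): FL=S FR=W RL=W RR=S


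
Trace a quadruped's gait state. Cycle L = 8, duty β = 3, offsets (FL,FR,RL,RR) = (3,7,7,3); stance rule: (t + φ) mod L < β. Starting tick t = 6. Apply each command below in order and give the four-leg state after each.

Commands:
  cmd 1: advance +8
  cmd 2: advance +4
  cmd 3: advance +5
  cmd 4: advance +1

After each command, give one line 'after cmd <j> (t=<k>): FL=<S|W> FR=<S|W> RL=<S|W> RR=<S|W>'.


after cmd 1 (t=14): FL=S FR=W RL=W RR=S
after cmd 2 (t=18): FL=W FR=S RL=S RR=W
after cmd 3 (t=23): FL=S FR=W RL=W RR=S
after cmd 4 (t=24): FL=W FR=W RL=W RR=W

start t=6: FL=S FR=W RL=W RR=S
cmd 1: advance +8 → t=14, phase=(1,5,5,1) → FL=S FR=W RL=W RR=S
cmd 2: advance +4 → t=18, phase=(5,1,1,5) → FL=W FR=S RL=S RR=W
cmd 3: advance +5 → t=23, phase=(2,6,6,2) → FL=S FR=W RL=W RR=S
cmd 4: advance +1 → t=24, phase=(3,7,7,3) → FL=W FR=W RL=W RR=W


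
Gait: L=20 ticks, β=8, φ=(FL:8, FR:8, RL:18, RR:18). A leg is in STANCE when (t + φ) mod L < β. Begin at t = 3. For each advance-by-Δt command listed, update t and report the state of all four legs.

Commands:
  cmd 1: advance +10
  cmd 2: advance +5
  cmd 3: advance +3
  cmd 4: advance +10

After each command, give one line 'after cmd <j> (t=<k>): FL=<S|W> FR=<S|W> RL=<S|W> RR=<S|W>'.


start t=3: FL=W FR=W RL=S RR=S
cmd 1: advance +10 → t=13, phase=(1,1,11,11) → FL=S FR=S RL=W RR=W
cmd 2: advance +5 → t=18, phase=(6,6,16,16) → FL=S FR=S RL=W RR=W
cmd 3: advance +3 → t=21, phase=(9,9,19,19) → FL=W FR=W RL=W RR=W
cmd 4: advance +10 → t=31, phase=(19,19,9,9) → FL=W FR=W RL=W RR=W

after cmd 1 (t=13): FL=S FR=S RL=W RR=W
after cmd 2 (t=18): FL=S FR=S RL=W RR=W
after cmd 3 (t=21): FL=W FR=W RL=W RR=W
after cmd 4 (t=31): FL=W FR=W RL=W RR=W


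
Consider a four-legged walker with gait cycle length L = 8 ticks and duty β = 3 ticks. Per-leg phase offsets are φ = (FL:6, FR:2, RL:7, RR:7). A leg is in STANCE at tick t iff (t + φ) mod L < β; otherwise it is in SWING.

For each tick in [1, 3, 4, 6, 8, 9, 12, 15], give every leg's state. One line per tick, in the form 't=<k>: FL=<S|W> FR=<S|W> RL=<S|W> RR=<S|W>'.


t=1: phase=(7,3,0,0) vs β=3 → FL=W FR=W RL=S RR=S
t=3: phase=(1,5,2,2) vs β=3 → FL=S FR=W RL=S RR=S
t=4: phase=(2,6,3,3) vs β=3 → FL=S FR=W RL=W RR=W
t=6: phase=(4,0,5,5) vs β=3 → FL=W FR=S RL=W RR=W
t=8: phase=(6,2,7,7) vs β=3 → FL=W FR=S RL=W RR=W
t=9: phase=(7,3,0,0) vs β=3 → FL=W FR=W RL=S RR=S
t=12: phase=(2,6,3,3) vs β=3 → FL=S FR=W RL=W RR=W
t=15: phase=(5,1,6,6) vs β=3 → FL=W FR=S RL=W RR=W

t=1: FL=W FR=W RL=S RR=S
t=3: FL=S FR=W RL=S RR=S
t=4: FL=S FR=W RL=W RR=W
t=6: FL=W FR=S RL=W RR=W
t=8: FL=W FR=S RL=W RR=W
t=9: FL=W FR=W RL=S RR=S
t=12: FL=S FR=W RL=W RR=W
t=15: FL=W FR=S RL=W RR=W


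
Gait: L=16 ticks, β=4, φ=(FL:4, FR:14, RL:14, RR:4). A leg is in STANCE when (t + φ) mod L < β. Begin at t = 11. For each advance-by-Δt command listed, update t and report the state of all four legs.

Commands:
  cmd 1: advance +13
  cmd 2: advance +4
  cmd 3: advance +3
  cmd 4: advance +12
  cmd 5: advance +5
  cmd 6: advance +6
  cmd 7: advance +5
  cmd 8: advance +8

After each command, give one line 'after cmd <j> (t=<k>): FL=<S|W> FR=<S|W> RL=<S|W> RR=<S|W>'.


start t=11: FL=W FR=W RL=W RR=W
cmd 1: advance +13 → t=24, phase=(12,6,6,12) → FL=W FR=W RL=W RR=W
cmd 2: advance +4 → t=28, phase=(0,10,10,0) → FL=S FR=W RL=W RR=S
cmd 3: advance +3 → t=31, phase=(3,13,13,3) → FL=S FR=W RL=W RR=S
cmd 4: advance +12 → t=43, phase=(15,9,9,15) → FL=W FR=W RL=W RR=W
cmd 5: advance +5 → t=48, phase=(4,14,14,4) → FL=W FR=W RL=W RR=W
cmd 6: advance +6 → t=54, phase=(10,4,4,10) → FL=W FR=W RL=W RR=W
cmd 7: advance +5 → t=59, phase=(15,9,9,15) → FL=W FR=W RL=W RR=W
cmd 8: advance +8 → t=67, phase=(7,1,1,7) → FL=W FR=S RL=S RR=W

after cmd 1 (t=24): FL=W FR=W RL=W RR=W
after cmd 2 (t=28): FL=S FR=W RL=W RR=S
after cmd 3 (t=31): FL=S FR=W RL=W RR=S
after cmd 4 (t=43): FL=W FR=W RL=W RR=W
after cmd 5 (t=48): FL=W FR=W RL=W RR=W
after cmd 6 (t=54): FL=W FR=W RL=W RR=W
after cmd 7 (t=59): FL=W FR=W RL=W RR=W
after cmd 8 (t=67): FL=W FR=S RL=S RR=W


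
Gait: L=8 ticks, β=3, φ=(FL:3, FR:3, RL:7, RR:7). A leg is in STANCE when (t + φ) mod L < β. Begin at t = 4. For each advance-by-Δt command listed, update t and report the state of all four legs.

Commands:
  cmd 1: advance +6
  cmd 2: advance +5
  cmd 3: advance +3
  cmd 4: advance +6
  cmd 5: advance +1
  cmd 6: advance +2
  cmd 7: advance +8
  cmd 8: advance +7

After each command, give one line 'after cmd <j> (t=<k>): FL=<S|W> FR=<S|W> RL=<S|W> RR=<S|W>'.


start t=4: FL=W FR=W RL=W RR=W
cmd 1: advance +6 → t=10, phase=(5,5,1,1) → FL=W FR=W RL=S RR=S
cmd 2: advance +5 → t=15, phase=(2,2,6,6) → FL=S FR=S RL=W RR=W
cmd 3: advance +3 → t=18, phase=(5,5,1,1) → FL=W FR=W RL=S RR=S
cmd 4: advance +6 → t=24, phase=(3,3,7,7) → FL=W FR=W RL=W RR=W
cmd 5: advance +1 → t=25, phase=(4,4,0,0) → FL=W FR=W RL=S RR=S
cmd 6: advance +2 → t=27, phase=(6,6,2,2) → FL=W FR=W RL=S RR=S
cmd 7: advance +8 → t=35, phase=(6,6,2,2) → FL=W FR=W RL=S RR=S
cmd 8: advance +7 → t=42, phase=(5,5,1,1) → FL=W FR=W RL=S RR=S

after cmd 1 (t=10): FL=W FR=W RL=S RR=S
after cmd 2 (t=15): FL=S FR=S RL=W RR=W
after cmd 3 (t=18): FL=W FR=W RL=S RR=S
after cmd 4 (t=24): FL=W FR=W RL=W RR=W
after cmd 5 (t=25): FL=W FR=W RL=S RR=S
after cmd 6 (t=27): FL=W FR=W RL=S RR=S
after cmd 7 (t=35): FL=W FR=W RL=S RR=S
after cmd 8 (t=42): FL=W FR=W RL=S RR=S


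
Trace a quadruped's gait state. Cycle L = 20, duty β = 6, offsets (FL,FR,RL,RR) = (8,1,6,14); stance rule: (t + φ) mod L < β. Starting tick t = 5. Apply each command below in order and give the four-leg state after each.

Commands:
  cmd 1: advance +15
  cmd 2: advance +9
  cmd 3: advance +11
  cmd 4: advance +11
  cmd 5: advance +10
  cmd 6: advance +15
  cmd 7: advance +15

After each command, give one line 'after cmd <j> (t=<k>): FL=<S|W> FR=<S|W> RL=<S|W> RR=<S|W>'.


after cmd 1 (t=20): FL=W FR=S RL=W RR=W
after cmd 2 (t=29): FL=W FR=W RL=W RR=S
after cmd 3 (t=40): FL=W FR=S RL=W RR=W
after cmd 4 (t=51): FL=W FR=W RL=W RR=S
after cmd 5 (t=61): FL=W FR=S RL=W RR=W
after cmd 6 (t=76): FL=S FR=W RL=S RR=W
after cmd 7 (t=91): FL=W FR=W RL=W RR=S

start t=5: FL=W FR=W RL=W RR=W
cmd 1: advance +15 → t=20, phase=(8,1,6,14) → FL=W FR=S RL=W RR=W
cmd 2: advance +9 → t=29, phase=(17,10,15,3) → FL=W FR=W RL=W RR=S
cmd 3: advance +11 → t=40, phase=(8,1,6,14) → FL=W FR=S RL=W RR=W
cmd 4: advance +11 → t=51, phase=(19,12,17,5) → FL=W FR=W RL=W RR=S
cmd 5: advance +10 → t=61, phase=(9,2,7,15) → FL=W FR=S RL=W RR=W
cmd 6: advance +15 → t=76, phase=(4,17,2,10) → FL=S FR=W RL=S RR=W
cmd 7: advance +15 → t=91, phase=(19,12,17,5) → FL=W FR=W RL=W RR=S


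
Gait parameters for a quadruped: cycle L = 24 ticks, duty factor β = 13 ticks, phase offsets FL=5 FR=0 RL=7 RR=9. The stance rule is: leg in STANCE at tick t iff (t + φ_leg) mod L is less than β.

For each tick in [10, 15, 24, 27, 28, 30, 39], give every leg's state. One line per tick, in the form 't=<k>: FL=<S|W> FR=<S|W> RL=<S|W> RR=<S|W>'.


t=10: phase=(15,10,17,19) vs β=13 → FL=W FR=S RL=W RR=W
t=15: phase=(20,15,22,0) vs β=13 → FL=W FR=W RL=W RR=S
t=24: phase=(5,0,7,9) vs β=13 → FL=S FR=S RL=S RR=S
t=27: phase=(8,3,10,12) vs β=13 → FL=S FR=S RL=S RR=S
t=28: phase=(9,4,11,13) vs β=13 → FL=S FR=S RL=S RR=W
t=30: phase=(11,6,13,15) vs β=13 → FL=S FR=S RL=W RR=W
t=39: phase=(20,15,22,0) vs β=13 → FL=W FR=W RL=W RR=S

t=10: FL=W FR=S RL=W RR=W
t=15: FL=W FR=W RL=W RR=S
t=24: FL=S FR=S RL=S RR=S
t=27: FL=S FR=S RL=S RR=S
t=28: FL=S FR=S RL=S RR=W
t=30: FL=S FR=S RL=W RR=W
t=39: FL=W FR=W RL=W RR=S


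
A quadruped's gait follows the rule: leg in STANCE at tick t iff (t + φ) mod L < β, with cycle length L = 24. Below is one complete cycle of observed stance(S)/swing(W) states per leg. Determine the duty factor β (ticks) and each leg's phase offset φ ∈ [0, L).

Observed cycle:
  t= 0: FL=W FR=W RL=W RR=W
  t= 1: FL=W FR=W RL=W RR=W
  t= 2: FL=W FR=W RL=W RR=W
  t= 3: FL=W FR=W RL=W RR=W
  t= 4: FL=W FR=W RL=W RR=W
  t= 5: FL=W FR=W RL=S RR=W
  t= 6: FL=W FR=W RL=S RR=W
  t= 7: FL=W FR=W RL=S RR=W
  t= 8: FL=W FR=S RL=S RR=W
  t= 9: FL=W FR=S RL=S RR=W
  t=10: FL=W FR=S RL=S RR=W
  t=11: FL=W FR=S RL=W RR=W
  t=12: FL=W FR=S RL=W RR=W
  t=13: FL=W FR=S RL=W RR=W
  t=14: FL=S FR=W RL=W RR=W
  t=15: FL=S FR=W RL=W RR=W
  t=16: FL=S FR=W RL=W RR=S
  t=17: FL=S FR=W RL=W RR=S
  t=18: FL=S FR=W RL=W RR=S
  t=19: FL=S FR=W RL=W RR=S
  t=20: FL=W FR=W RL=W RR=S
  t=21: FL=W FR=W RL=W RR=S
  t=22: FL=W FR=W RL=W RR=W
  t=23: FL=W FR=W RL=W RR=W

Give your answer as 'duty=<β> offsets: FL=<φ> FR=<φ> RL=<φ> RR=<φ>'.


duty=6 offsets: FL=10 FR=16 RL=19 RR=8

duty β = stance ticks per leg = 6
FL: stance ticks = 6; W→S at t=14 → φ=10
FR: stance ticks = 6; W→S at t=8 → φ=16
RL: stance ticks = 6; W→S at t=5 → φ=19
RR: stance ticks = 6; W→S at t=16 → φ=8


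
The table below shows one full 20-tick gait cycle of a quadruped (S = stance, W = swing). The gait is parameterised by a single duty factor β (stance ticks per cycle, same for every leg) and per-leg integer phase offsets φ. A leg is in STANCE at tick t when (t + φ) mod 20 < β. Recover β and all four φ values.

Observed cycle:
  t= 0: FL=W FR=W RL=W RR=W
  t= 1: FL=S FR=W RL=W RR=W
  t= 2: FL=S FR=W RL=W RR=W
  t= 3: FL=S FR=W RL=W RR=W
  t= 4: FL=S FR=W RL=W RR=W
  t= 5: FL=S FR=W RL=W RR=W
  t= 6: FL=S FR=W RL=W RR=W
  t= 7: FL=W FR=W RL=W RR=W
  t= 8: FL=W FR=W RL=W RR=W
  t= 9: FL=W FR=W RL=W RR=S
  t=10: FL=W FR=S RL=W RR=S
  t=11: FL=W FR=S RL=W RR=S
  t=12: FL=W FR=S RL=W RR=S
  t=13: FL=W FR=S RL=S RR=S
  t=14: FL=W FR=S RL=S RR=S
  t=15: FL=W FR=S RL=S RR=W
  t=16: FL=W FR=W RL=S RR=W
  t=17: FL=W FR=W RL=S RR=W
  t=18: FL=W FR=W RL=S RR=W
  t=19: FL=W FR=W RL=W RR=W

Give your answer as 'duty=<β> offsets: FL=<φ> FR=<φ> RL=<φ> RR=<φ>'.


duty β = stance ticks per leg = 6
FL: stance ticks = 6; W→S at t=1 → φ=19
FR: stance ticks = 6; W→S at t=10 → φ=10
RL: stance ticks = 6; W→S at t=13 → φ=7
RR: stance ticks = 6; W→S at t=9 → φ=11

duty=6 offsets: FL=19 FR=10 RL=7 RR=11


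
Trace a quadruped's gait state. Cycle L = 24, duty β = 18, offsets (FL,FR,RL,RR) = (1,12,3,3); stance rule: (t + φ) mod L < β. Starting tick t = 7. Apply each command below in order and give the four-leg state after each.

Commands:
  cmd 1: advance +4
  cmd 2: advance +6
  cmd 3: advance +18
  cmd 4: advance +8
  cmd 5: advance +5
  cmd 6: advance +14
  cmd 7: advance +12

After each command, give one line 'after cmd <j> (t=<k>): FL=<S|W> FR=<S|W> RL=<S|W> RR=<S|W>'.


start t=7: FL=S FR=W RL=S RR=S
cmd 1: advance +4 → t=11, phase=(12,23,14,14) → FL=S FR=W RL=S RR=S
cmd 2: advance +6 → t=17, phase=(18,5,20,20) → FL=W FR=S RL=W RR=W
cmd 3: advance +18 → t=35, phase=(12,23,14,14) → FL=S FR=W RL=S RR=S
cmd 4: advance +8 → t=43, phase=(20,7,22,22) → FL=W FR=S RL=W RR=W
cmd 5: advance +5 → t=48, phase=(1,12,3,3) → FL=S FR=S RL=S RR=S
cmd 6: advance +14 → t=62, phase=(15,2,17,17) → FL=S FR=S RL=S RR=S
cmd 7: advance +12 → t=74, phase=(3,14,5,5) → FL=S FR=S RL=S RR=S

after cmd 1 (t=11): FL=S FR=W RL=S RR=S
after cmd 2 (t=17): FL=W FR=S RL=W RR=W
after cmd 3 (t=35): FL=S FR=W RL=S RR=S
after cmd 4 (t=43): FL=W FR=S RL=W RR=W
after cmd 5 (t=48): FL=S FR=S RL=S RR=S
after cmd 6 (t=62): FL=S FR=S RL=S RR=S
after cmd 7 (t=74): FL=S FR=S RL=S RR=S


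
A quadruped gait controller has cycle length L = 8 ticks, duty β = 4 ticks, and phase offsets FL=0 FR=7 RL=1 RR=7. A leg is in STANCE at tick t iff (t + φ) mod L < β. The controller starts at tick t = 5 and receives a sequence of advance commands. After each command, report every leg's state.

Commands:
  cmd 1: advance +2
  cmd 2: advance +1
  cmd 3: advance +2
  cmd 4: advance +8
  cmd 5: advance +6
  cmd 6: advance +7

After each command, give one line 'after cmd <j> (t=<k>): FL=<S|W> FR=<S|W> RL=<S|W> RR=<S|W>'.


after cmd 1 (t=7): FL=W FR=W RL=S RR=W
after cmd 2 (t=8): FL=S FR=W RL=S RR=W
after cmd 3 (t=10): FL=S FR=S RL=S RR=S
after cmd 4 (t=18): FL=S FR=S RL=S RR=S
after cmd 5 (t=24): FL=S FR=W RL=S RR=W
after cmd 6 (t=31): FL=W FR=W RL=S RR=W

start t=5: FL=W FR=W RL=W RR=W
cmd 1: advance +2 → t=7, phase=(7,6,0,6) → FL=W FR=W RL=S RR=W
cmd 2: advance +1 → t=8, phase=(0,7,1,7) → FL=S FR=W RL=S RR=W
cmd 3: advance +2 → t=10, phase=(2,1,3,1) → FL=S FR=S RL=S RR=S
cmd 4: advance +8 → t=18, phase=(2,1,3,1) → FL=S FR=S RL=S RR=S
cmd 5: advance +6 → t=24, phase=(0,7,1,7) → FL=S FR=W RL=S RR=W
cmd 6: advance +7 → t=31, phase=(7,6,0,6) → FL=W FR=W RL=S RR=W


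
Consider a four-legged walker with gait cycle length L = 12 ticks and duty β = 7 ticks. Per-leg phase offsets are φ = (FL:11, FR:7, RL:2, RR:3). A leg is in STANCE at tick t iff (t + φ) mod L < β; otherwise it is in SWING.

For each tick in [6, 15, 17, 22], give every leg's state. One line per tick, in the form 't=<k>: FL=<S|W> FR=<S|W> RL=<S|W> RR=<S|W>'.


t=6: phase=(5,1,8,9) vs β=7 → FL=S FR=S RL=W RR=W
t=15: phase=(2,10,5,6) vs β=7 → FL=S FR=W RL=S RR=S
t=17: phase=(4,0,7,8) vs β=7 → FL=S FR=S RL=W RR=W
t=22: phase=(9,5,0,1) vs β=7 → FL=W FR=S RL=S RR=S

t=6: FL=S FR=S RL=W RR=W
t=15: FL=S FR=W RL=S RR=S
t=17: FL=S FR=S RL=W RR=W
t=22: FL=W FR=S RL=S RR=S


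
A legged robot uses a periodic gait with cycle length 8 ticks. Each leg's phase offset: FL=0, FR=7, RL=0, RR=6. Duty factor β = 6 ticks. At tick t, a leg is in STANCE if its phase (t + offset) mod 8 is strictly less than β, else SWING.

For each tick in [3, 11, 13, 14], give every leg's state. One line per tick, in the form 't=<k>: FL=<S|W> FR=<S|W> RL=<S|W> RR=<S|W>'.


t=3: phase=(3,2,3,1) vs β=6 → FL=S FR=S RL=S RR=S
t=11: phase=(3,2,3,1) vs β=6 → FL=S FR=S RL=S RR=S
t=13: phase=(5,4,5,3) vs β=6 → FL=S FR=S RL=S RR=S
t=14: phase=(6,5,6,4) vs β=6 → FL=W FR=S RL=W RR=S

t=3: FL=S FR=S RL=S RR=S
t=11: FL=S FR=S RL=S RR=S
t=13: FL=S FR=S RL=S RR=S
t=14: FL=W FR=S RL=W RR=S


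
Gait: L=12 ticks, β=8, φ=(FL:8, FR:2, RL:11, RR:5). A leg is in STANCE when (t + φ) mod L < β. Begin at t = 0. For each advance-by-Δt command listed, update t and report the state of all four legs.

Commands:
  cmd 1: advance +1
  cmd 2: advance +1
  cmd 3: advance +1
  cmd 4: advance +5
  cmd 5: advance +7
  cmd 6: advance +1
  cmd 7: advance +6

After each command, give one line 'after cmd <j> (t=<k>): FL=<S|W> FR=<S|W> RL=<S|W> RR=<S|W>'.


start t=0: FL=W FR=S RL=W RR=S
cmd 1: advance +1 → t=1, phase=(9,3,0,6) → FL=W FR=S RL=S RR=S
cmd 2: advance +1 → t=2, phase=(10,4,1,7) → FL=W FR=S RL=S RR=S
cmd 3: advance +1 → t=3, phase=(11,5,2,8) → FL=W FR=S RL=S RR=W
cmd 4: advance +5 → t=8, phase=(4,10,7,1) → FL=S FR=W RL=S RR=S
cmd 5: advance +7 → t=15, phase=(11,5,2,8) → FL=W FR=S RL=S RR=W
cmd 6: advance +1 → t=16, phase=(0,6,3,9) → FL=S FR=S RL=S RR=W
cmd 7: advance +6 → t=22, phase=(6,0,9,3) → FL=S FR=S RL=W RR=S

after cmd 1 (t=1): FL=W FR=S RL=S RR=S
after cmd 2 (t=2): FL=W FR=S RL=S RR=S
after cmd 3 (t=3): FL=W FR=S RL=S RR=W
after cmd 4 (t=8): FL=S FR=W RL=S RR=S
after cmd 5 (t=15): FL=W FR=S RL=S RR=W
after cmd 6 (t=16): FL=S FR=S RL=S RR=W
after cmd 7 (t=22): FL=S FR=S RL=W RR=S


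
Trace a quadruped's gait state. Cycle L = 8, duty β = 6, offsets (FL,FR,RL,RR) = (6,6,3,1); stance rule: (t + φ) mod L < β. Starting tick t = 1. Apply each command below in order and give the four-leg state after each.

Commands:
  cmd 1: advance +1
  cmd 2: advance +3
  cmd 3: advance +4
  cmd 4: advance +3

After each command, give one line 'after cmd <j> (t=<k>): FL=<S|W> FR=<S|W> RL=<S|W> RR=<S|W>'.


after cmd 1 (t=2): FL=S FR=S RL=S RR=S
after cmd 2 (t=5): FL=S FR=S RL=S RR=W
after cmd 3 (t=9): FL=W FR=W RL=S RR=S
after cmd 4 (t=12): FL=S FR=S RL=W RR=S

start t=1: FL=W FR=W RL=S RR=S
cmd 1: advance +1 → t=2, phase=(0,0,5,3) → FL=S FR=S RL=S RR=S
cmd 2: advance +3 → t=5, phase=(3,3,0,6) → FL=S FR=S RL=S RR=W
cmd 3: advance +4 → t=9, phase=(7,7,4,2) → FL=W FR=W RL=S RR=S
cmd 4: advance +3 → t=12, phase=(2,2,7,5) → FL=S FR=S RL=W RR=S


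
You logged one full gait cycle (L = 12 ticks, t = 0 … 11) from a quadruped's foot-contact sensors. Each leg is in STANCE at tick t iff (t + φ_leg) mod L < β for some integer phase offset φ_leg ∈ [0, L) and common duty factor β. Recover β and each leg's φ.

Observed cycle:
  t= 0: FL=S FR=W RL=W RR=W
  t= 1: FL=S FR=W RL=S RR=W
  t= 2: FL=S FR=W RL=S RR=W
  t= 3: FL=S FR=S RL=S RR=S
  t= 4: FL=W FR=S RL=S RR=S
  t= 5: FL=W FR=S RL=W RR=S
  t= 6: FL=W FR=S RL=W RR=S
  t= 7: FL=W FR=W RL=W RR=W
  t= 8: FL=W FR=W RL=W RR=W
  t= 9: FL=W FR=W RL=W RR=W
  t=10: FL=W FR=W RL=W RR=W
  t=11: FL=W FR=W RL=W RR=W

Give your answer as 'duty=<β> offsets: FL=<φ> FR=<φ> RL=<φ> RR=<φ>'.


duty β = stance ticks per leg = 4
FL: stance ticks = 4; W→S at t=0 → φ=0
FR: stance ticks = 4; W→S at t=3 → φ=9
RL: stance ticks = 4; W→S at t=1 → φ=11
RR: stance ticks = 4; W→S at t=3 → φ=9

duty=4 offsets: FL=0 FR=9 RL=11 RR=9


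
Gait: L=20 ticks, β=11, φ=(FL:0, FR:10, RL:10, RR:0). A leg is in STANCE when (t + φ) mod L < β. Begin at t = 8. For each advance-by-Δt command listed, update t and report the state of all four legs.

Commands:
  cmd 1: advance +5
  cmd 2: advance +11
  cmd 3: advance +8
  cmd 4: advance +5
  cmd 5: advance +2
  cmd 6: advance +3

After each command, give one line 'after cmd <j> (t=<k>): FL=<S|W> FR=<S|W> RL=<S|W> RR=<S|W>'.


after cmd 1 (t=13): FL=W FR=S RL=S RR=W
after cmd 2 (t=24): FL=S FR=W RL=W RR=S
after cmd 3 (t=32): FL=W FR=S RL=S RR=W
after cmd 4 (t=37): FL=W FR=S RL=S RR=W
after cmd 5 (t=39): FL=W FR=S RL=S RR=W
after cmd 6 (t=42): FL=S FR=W RL=W RR=S

start t=8: FL=S FR=W RL=W RR=S
cmd 1: advance +5 → t=13, phase=(13,3,3,13) → FL=W FR=S RL=S RR=W
cmd 2: advance +11 → t=24, phase=(4,14,14,4) → FL=S FR=W RL=W RR=S
cmd 3: advance +8 → t=32, phase=(12,2,2,12) → FL=W FR=S RL=S RR=W
cmd 4: advance +5 → t=37, phase=(17,7,7,17) → FL=W FR=S RL=S RR=W
cmd 5: advance +2 → t=39, phase=(19,9,9,19) → FL=W FR=S RL=S RR=W
cmd 6: advance +3 → t=42, phase=(2,12,12,2) → FL=S FR=W RL=W RR=S


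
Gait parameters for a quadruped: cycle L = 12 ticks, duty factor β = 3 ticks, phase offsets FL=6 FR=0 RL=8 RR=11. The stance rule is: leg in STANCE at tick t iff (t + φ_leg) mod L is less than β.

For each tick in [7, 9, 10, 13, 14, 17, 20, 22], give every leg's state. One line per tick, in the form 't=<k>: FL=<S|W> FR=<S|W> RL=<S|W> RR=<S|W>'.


t=7: phase=(1,7,3,6) vs β=3 → FL=S FR=W RL=W RR=W
t=9: phase=(3,9,5,8) vs β=3 → FL=W FR=W RL=W RR=W
t=10: phase=(4,10,6,9) vs β=3 → FL=W FR=W RL=W RR=W
t=13: phase=(7,1,9,0) vs β=3 → FL=W FR=S RL=W RR=S
t=14: phase=(8,2,10,1) vs β=3 → FL=W FR=S RL=W RR=S
t=17: phase=(11,5,1,4) vs β=3 → FL=W FR=W RL=S RR=W
t=20: phase=(2,8,4,7) vs β=3 → FL=S FR=W RL=W RR=W
t=22: phase=(4,10,6,9) vs β=3 → FL=W FR=W RL=W RR=W

t=7: FL=S FR=W RL=W RR=W
t=9: FL=W FR=W RL=W RR=W
t=10: FL=W FR=W RL=W RR=W
t=13: FL=W FR=S RL=W RR=S
t=14: FL=W FR=S RL=W RR=S
t=17: FL=W FR=W RL=S RR=W
t=20: FL=S FR=W RL=W RR=W
t=22: FL=W FR=W RL=W RR=W


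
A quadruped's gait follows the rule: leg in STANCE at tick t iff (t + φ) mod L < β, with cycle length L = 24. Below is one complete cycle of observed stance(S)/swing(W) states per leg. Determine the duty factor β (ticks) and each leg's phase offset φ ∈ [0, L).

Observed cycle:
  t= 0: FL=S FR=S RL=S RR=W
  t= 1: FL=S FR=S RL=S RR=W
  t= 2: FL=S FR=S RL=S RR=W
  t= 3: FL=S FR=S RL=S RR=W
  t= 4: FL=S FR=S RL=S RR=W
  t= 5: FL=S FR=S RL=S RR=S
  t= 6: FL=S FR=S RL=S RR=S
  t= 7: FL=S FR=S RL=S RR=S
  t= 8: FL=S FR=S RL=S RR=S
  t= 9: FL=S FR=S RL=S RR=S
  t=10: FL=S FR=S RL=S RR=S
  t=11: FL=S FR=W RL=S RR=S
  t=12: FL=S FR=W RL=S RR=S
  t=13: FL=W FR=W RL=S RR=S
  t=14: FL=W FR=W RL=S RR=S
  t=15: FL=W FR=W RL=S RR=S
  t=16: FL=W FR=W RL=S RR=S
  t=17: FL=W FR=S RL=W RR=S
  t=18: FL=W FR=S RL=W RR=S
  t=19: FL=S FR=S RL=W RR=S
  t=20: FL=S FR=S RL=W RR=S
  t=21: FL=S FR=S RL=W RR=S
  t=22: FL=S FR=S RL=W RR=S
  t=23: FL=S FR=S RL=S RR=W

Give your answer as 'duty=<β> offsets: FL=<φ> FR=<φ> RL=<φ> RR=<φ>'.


duty β = stance ticks per leg = 18
FL: stance ticks = 18; W→S at t=19 → φ=5
FR: stance ticks = 18; W→S at t=17 → φ=7
RL: stance ticks = 18; W→S at t=23 → φ=1
RR: stance ticks = 18; W→S at t=5 → φ=19

duty=18 offsets: FL=5 FR=7 RL=1 RR=19


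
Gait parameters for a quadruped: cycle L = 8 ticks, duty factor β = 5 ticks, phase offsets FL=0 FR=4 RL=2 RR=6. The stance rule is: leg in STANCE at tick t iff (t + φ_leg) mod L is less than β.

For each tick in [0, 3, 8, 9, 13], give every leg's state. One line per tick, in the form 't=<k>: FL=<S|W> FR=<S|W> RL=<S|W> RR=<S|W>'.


t=0: FL=S FR=S RL=S RR=W
t=3: FL=S FR=W RL=W RR=S
t=8: FL=S FR=S RL=S RR=W
t=9: FL=S FR=W RL=S RR=W
t=13: FL=W FR=S RL=W RR=S

t=0: phase=(0,4,2,6) vs β=5 → FL=S FR=S RL=S RR=W
t=3: phase=(3,7,5,1) vs β=5 → FL=S FR=W RL=W RR=S
t=8: phase=(0,4,2,6) vs β=5 → FL=S FR=S RL=S RR=W
t=9: phase=(1,5,3,7) vs β=5 → FL=S FR=W RL=S RR=W
t=13: phase=(5,1,7,3) vs β=5 → FL=W FR=S RL=W RR=S


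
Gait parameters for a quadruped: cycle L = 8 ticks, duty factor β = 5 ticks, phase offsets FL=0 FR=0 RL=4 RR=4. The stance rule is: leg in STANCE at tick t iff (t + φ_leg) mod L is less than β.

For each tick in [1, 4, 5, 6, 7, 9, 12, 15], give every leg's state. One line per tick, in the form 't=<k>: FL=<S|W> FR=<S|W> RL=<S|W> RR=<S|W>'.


t=1: FL=S FR=S RL=W RR=W
t=4: FL=S FR=S RL=S RR=S
t=5: FL=W FR=W RL=S RR=S
t=6: FL=W FR=W RL=S RR=S
t=7: FL=W FR=W RL=S RR=S
t=9: FL=S FR=S RL=W RR=W
t=12: FL=S FR=S RL=S RR=S
t=15: FL=W FR=W RL=S RR=S

t=1: phase=(1,1,5,5) vs β=5 → FL=S FR=S RL=W RR=W
t=4: phase=(4,4,0,0) vs β=5 → FL=S FR=S RL=S RR=S
t=5: phase=(5,5,1,1) vs β=5 → FL=W FR=W RL=S RR=S
t=6: phase=(6,6,2,2) vs β=5 → FL=W FR=W RL=S RR=S
t=7: phase=(7,7,3,3) vs β=5 → FL=W FR=W RL=S RR=S
t=9: phase=(1,1,5,5) vs β=5 → FL=S FR=S RL=W RR=W
t=12: phase=(4,4,0,0) vs β=5 → FL=S FR=S RL=S RR=S
t=15: phase=(7,7,3,3) vs β=5 → FL=W FR=W RL=S RR=S


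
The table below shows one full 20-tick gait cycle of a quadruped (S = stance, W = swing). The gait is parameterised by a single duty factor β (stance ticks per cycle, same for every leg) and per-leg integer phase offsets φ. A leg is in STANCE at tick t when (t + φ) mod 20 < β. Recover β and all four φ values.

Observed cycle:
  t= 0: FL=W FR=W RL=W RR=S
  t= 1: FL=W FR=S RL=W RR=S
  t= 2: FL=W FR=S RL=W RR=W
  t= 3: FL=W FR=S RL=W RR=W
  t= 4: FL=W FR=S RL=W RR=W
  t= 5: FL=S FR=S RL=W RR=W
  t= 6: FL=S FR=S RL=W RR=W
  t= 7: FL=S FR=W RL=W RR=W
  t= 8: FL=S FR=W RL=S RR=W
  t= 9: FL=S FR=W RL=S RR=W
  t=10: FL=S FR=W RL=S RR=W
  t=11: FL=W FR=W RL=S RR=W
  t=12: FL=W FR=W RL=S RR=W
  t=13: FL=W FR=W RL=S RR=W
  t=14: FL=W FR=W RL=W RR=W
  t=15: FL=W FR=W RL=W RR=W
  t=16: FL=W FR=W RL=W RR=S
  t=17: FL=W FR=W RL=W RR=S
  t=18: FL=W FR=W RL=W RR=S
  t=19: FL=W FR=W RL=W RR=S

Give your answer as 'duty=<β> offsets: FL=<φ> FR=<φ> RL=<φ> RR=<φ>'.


duty β = stance ticks per leg = 6
FL: stance ticks = 6; W→S at t=5 → φ=15
FR: stance ticks = 6; W→S at t=1 → φ=19
RL: stance ticks = 6; W→S at t=8 → φ=12
RR: stance ticks = 6; W→S at t=16 → φ=4

duty=6 offsets: FL=15 FR=19 RL=12 RR=4


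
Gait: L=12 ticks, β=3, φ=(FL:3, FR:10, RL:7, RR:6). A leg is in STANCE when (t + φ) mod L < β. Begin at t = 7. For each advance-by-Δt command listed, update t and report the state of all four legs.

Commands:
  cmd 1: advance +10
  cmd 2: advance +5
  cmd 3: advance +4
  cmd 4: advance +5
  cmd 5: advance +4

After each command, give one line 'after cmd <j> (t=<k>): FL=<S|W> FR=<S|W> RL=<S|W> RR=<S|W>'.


after cmd 1 (t=17): FL=W FR=W RL=S RR=W
after cmd 2 (t=22): FL=S FR=W RL=W RR=W
after cmd 3 (t=26): FL=W FR=S RL=W RR=W
after cmd 4 (t=31): FL=W FR=W RL=S RR=S
after cmd 5 (t=35): FL=S FR=W RL=W RR=W

start t=7: FL=W FR=W RL=S RR=S
cmd 1: advance +10 → t=17, phase=(8,3,0,11) → FL=W FR=W RL=S RR=W
cmd 2: advance +5 → t=22, phase=(1,8,5,4) → FL=S FR=W RL=W RR=W
cmd 3: advance +4 → t=26, phase=(5,0,9,8) → FL=W FR=S RL=W RR=W
cmd 4: advance +5 → t=31, phase=(10,5,2,1) → FL=W FR=W RL=S RR=S
cmd 5: advance +4 → t=35, phase=(2,9,6,5) → FL=S FR=W RL=W RR=W


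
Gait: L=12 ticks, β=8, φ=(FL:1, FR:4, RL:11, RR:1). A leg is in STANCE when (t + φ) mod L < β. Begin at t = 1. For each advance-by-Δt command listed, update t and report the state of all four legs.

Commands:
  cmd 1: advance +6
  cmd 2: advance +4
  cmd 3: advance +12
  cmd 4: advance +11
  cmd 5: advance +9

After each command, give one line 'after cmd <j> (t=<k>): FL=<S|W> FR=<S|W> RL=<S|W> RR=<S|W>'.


after cmd 1 (t=7): FL=W FR=W RL=S RR=W
after cmd 2 (t=11): FL=S FR=S RL=W RR=S
after cmd 3 (t=23): FL=S FR=S RL=W RR=S
after cmd 4 (t=34): FL=W FR=S RL=W RR=W
after cmd 5 (t=43): FL=W FR=W RL=S RR=W

start t=1: FL=S FR=S RL=S RR=S
cmd 1: advance +6 → t=7, phase=(8,11,6,8) → FL=W FR=W RL=S RR=W
cmd 2: advance +4 → t=11, phase=(0,3,10,0) → FL=S FR=S RL=W RR=S
cmd 3: advance +12 → t=23, phase=(0,3,10,0) → FL=S FR=S RL=W RR=S
cmd 4: advance +11 → t=34, phase=(11,2,9,11) → FL=W FR=S RL=W RR=W
cmd 5: advance +9 → t=43, phase=(8,11,6,8) → FL=W FR=W RL=S RR=W


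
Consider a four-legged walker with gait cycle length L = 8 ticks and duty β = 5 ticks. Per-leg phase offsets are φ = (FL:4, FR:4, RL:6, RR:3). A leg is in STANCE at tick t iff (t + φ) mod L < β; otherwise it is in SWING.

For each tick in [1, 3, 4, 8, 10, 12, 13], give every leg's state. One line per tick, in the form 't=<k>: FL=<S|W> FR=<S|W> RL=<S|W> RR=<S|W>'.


t=1: FL=W FR=W RL=W RR=S
t=3: FL=W FR=W RL=S RR=W
t=4: FL=S FR=S RL=S RR=W
t=8: FL=S FR=S RL=W RR=S
t=10: FL=W FR=W RL=S RR=W
t=12: FL=S FR=S RL=S RR=W
t=13: FL=S FR=S RL=S RR=S

t=1: phase=(5,5,7,4) vs β=5 → FL=W FR=W RL=W RR=S
t=3: phase=(7,7,1,6) vs β=5 → FL=W FR=W RL=S RR=W
t=4: phase=(0,0,2,7) vs β=5 → FL=S FR=S RL=S RR=W
t=8: phase=(4,4,6,3) vs β=5 → FL=S FR=S RL=W RR=S
t=10: phase=(6,6,0,5) vs β=5 → FL=W FR=W RL=S RR=W
t=12: phase=(0,0,2,7) vs β=5 → FL=S FR=S RL=S RR=W
t=13: phase=(1,1,3,0) vs β=5 → FL=S FR=S RL=S RR=S


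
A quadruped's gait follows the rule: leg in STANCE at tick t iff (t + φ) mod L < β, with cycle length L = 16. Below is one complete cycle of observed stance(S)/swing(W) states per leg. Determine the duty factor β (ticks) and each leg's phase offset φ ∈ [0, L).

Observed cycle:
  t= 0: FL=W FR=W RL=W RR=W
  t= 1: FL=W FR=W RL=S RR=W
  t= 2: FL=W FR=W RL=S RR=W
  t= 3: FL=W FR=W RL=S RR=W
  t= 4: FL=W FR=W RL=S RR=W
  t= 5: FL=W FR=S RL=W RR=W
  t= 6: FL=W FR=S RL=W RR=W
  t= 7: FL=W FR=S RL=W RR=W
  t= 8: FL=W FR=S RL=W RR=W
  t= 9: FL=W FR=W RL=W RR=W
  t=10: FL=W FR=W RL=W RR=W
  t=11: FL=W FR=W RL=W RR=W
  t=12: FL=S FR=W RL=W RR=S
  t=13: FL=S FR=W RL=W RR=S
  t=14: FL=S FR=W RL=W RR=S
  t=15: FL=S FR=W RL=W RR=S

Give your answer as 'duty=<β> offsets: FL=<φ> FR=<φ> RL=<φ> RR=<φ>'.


duty=4 offsets: FL=4 FR=11 RL=15 RR=4

duty β = stance ticks per leg = 4
FL: stance ticks = 4; W→S at t=12 → φ=4
FR: stance ticks = 4; W→S at t=5 → φ=11
RL: stance ticks = 4; W→S at t=1 → φ=15
RR: stance ticks = 4; W→S at t=12 → φ=4


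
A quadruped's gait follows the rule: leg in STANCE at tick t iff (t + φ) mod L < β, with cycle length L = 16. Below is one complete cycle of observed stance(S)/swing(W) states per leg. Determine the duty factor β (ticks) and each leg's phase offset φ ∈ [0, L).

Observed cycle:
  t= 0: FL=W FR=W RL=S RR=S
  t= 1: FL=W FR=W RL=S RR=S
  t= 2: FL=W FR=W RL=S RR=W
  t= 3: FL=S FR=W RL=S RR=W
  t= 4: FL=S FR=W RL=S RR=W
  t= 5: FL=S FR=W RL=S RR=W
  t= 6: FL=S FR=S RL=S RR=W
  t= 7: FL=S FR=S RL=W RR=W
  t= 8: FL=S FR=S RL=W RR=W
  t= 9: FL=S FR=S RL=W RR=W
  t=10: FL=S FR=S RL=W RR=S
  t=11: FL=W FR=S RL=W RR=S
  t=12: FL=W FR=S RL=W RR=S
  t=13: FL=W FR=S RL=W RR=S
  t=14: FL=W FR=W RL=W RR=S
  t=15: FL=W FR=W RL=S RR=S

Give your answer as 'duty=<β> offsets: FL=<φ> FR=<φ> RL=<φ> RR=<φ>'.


duty=8 offsets: FL=13 FR=10 RL=1 RR=6

duty β = stance ticks per leg = 8
FL: stance ticks = 8; W→S at t=3 → φ=13
FR: stance ticks = 8; W→S at t=6 → φ=10
RL: stance ticks = 8; W→S at t=15 → φ=1
RR: stance ticks = 8; W→S at t=10 → φ=6


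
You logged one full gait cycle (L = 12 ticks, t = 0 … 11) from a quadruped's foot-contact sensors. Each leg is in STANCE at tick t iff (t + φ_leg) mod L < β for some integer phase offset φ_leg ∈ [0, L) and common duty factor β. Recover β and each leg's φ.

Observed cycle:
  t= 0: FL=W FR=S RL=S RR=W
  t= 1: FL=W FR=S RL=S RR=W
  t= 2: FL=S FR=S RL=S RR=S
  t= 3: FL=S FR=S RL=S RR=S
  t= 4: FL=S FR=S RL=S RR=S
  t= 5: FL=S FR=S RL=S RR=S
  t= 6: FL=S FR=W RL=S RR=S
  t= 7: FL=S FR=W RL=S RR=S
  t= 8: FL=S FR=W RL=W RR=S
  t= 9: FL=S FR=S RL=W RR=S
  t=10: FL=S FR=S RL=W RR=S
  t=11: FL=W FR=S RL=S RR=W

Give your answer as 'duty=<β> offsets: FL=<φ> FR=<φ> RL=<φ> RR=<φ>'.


duty=9 offsets: FL=10 FR=3 RL=1 RR=10

duty β = stance ticks per leg = 9
FL: stance ticks = 9; W→S at t=2 → φ=10
FR: stance ticks = 9; W→S at t=9 → φ=3
RL: stance ticks = 9; W→S at t=11 → φ=1
RR: stance ticks = 9; W→S at t=2 → φ=10


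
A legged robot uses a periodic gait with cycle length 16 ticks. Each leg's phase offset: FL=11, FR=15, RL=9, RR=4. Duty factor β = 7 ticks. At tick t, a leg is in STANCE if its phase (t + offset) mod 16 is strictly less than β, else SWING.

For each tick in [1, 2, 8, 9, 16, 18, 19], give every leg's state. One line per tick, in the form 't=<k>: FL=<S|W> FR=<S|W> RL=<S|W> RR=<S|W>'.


t=1: FL=W FR=S RL=W RR=S
t=2: FL=W FR=S RL=W RR=S
t=8: FL=S FR=W RL=S RR=W
t=9: FL=S FR=W RL=S RR=W
t=16: FL=W FR=W RL=W RR=S
t=18: FL=W FR=S RL=W RR=S
t=19: FL=W FR=S RL=W RR=W

t=1: phase=(12,0,10,5) vs β=7 → FL=W FR=S RL=W RR=S
t=2: phase=(13,1,11,6) vs β=7 → FL=W FR=S RL=W RR=S
t=8: phase=(3,7,1,12) vs β=7 → FL=S FR=W RL=S RR=W
t=9: phase=(4,8,2,13) vs β=7 → FL=S FR=W RL=S RR=W
t=16: phase=(11,15,9,4) vs β=7 → FL=W FR=W RL=W RR=S
t=18: phase=(13,1,11,6) vs β=7 → FL=W FR=S RL=W RR=S
t=19: phase=(14,2,12,7) vs β=7 → FL=W FR=S RL=W RR=W


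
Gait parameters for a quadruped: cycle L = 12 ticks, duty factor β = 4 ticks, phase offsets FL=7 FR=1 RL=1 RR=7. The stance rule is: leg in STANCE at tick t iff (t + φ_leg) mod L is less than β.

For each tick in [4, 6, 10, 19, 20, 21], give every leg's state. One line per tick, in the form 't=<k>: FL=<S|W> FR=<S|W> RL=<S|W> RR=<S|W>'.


t=4: phase=(11,5,5,11) vs β=4 → FL=W FR=W RL=W RR=W
t=6: phase=(1,7,7,1) vs β=4 → FL=S FR=W RL=W RR=S
t=10: phase=(5,11,11,5) vs β=4 → FL=W FR=W RL=W RR=W
t=19: phase=(2,8,8,2) vs β=4 → FL=S FR=W RL=W RR=S
t=20: phase=(3,9,9,3) vs β=4 → FL=S FR=W RL=W RR=S
t=21: phase=(4,10,10,4) vs β=4 → FL=W FR=W RL=W RR=W

t=4: FL=W FR=W RL=W RR=W
t=6: FL=S FR=W RL=W RR=S
t=10: FL=W FR=W RL=W RR=W
t=19: FL=S FR=W RL=W RR=S
t=20: FL=S FR=W RL=W RR=S
t=21: FL=W FR=W RL=W RR=W


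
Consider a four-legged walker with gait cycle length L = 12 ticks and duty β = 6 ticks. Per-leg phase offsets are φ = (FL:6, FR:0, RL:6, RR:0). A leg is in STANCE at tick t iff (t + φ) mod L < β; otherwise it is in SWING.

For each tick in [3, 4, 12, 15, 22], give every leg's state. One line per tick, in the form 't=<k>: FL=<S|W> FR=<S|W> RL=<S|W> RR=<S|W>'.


t=3: FL=W FR=S RL=W RR=S
t=4: FL=W FR=S RL=W RR=S
t=12: FL=W FR=S RL=W RR=S
t=15: FL=W FR=S RL=W RR=S
t=22: FL=S FR=W RL=S RR=W

t=3: phase=(9,3,9,3) vs β=6 → FL=W FR=S RL=W RR=S
t=4: phase=(10,4,10,4) vs β=6 → FL=W FR=S RL=W RR=S
t=12: phase=(6,0,6,0) vs β=6 → FL=W FR=S RL=W RR=S
t=15: phase=(9,3,9,3) vs β=6 → FL=W FR=S RL=W RR=S
t=22: phase=(4,10,4,10) vs β=6 → FL=S FR=W RL=S RR=W


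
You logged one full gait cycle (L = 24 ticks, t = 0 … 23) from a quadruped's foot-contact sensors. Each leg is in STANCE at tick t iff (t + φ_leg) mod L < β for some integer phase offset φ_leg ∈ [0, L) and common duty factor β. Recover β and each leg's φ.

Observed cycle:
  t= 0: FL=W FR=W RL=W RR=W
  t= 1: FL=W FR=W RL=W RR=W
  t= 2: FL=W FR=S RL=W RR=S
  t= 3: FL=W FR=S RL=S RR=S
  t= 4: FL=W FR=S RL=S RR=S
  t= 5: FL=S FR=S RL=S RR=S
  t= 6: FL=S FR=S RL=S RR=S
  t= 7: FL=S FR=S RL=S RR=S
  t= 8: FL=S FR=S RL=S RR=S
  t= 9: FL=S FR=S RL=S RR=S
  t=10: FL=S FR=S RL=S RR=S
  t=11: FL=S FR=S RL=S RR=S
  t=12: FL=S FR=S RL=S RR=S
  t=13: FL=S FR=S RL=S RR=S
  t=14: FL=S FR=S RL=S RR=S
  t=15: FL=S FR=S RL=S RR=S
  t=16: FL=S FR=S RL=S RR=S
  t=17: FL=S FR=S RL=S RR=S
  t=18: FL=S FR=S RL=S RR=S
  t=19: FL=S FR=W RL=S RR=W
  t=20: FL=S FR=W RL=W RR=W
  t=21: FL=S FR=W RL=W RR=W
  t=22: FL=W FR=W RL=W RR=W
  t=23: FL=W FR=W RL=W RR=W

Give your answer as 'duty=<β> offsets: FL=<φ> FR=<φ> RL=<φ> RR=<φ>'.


duty=17 offsets: FL=19 FR=22 RL=21 RR=22

duty β = stance ticks per leg = 17
FL: stance ticks = 17; W→S at t=5 → φ=19
FR: stance ticks = 17; W→S at t=2 → φ=22
RL: stance ticks = 17; W→S at t=3 → φ=21
RR: stance ticks = 17; W→S at t=2 → φ=22
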